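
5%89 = 5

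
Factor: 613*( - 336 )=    -205968 = -2^4*3^1*7^1 * 613^1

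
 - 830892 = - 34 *24438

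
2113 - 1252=861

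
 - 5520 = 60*( - 92) 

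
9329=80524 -71195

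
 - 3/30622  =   - 3/30622 =- 0.00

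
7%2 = 1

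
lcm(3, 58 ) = 174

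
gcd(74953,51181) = 1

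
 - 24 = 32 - 56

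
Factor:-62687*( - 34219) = 2145086453 = 19^1*1801^1*62687^1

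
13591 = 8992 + 4599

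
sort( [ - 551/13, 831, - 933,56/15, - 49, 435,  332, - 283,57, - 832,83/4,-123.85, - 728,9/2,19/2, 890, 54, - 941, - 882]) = [ - 941,-933, - 882, - 832 ,-728, - 283,  -  123.85, - 49, - 551/13,  56/15, 9/2, 19/2, 83/4,54, 57,332, 435,831,890 ] 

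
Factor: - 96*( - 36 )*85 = 293760 = 2^7*3^3*5^1*17^1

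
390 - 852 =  - 462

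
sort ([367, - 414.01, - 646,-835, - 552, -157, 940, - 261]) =[ - 835, - 646, - 552,-414.01, - 261 , - 157,367 , 940 ] 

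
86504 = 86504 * 1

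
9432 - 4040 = 5392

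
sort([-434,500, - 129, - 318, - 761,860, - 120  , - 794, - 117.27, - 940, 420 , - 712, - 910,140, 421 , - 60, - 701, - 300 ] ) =[ - 940,-910, - 794, - 761,- 712, -701, - 434, - 318, - 300, - 129,-120,-117.27, - 60 , 140, 420 , 421,500,860 ]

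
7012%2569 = 1874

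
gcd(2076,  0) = 2076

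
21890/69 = 21890/69 = 317.25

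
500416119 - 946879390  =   - 446463271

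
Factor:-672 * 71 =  - 47712 = - 2^5 * 3^1*7^1 *71^1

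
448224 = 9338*48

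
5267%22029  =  5267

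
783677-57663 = 726014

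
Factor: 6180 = 2^2*3^1*5^1*103^1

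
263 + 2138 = 2401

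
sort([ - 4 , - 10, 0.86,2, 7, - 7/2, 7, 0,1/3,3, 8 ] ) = [ - 10 , - 4,  -  7/2,0,1/3,0.86, 2, 3 , 7, 7,8 ] 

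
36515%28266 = 8249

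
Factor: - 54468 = - 2^2*3^2*17^1*89^1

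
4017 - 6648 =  - 2631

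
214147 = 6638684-6424537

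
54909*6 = 329454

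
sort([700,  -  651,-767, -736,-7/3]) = [ - 767, - 736, - 651, -7/3,  700 ]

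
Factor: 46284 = 2^2*3^1*7^1 * 19^1*29^1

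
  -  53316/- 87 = 612+24/29 =612.83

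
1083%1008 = 75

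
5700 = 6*950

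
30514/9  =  3390 + 4/9 = 3390.44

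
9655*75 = 724125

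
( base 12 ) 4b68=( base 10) 8576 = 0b10000110000000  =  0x2180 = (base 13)3b99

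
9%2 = 1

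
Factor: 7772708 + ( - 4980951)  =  2791757 = 17^1*97^1*1693^1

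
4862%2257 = 348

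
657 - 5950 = -5293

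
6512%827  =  723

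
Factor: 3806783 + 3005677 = 2^2*3^2*5^1*37847^1 = 6812460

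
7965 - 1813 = 6152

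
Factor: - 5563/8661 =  - 3^( - 1) * 2887^( - 1)*5563^1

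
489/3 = 163 = 163.00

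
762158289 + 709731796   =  1471890085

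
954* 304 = 290016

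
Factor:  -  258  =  -2^1*3^1*43^1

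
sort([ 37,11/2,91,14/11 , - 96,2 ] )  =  [ - 96, 14/11,2,11/2, 37, 91 ]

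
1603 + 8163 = 9766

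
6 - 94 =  - 88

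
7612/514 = 3806/257 = 14.81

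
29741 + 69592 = 99333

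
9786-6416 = 3370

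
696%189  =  129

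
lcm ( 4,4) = 4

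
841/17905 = 841/17905 = 0.05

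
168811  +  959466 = 1128277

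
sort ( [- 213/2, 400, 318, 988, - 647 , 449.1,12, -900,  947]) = [ - 900, - 647, - 213/2, 12,318,400, 449.1, 947,988] 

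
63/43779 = 21/14593 = 0.00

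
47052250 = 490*96025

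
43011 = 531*81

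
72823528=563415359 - 490591831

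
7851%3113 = 1625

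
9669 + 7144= 16813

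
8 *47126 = 377008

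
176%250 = 176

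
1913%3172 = 1913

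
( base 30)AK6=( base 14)3702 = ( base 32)9C6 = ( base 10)9606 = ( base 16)2586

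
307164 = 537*572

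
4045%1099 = 748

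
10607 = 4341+6266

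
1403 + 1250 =2653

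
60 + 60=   120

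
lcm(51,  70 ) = 3570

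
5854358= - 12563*( - 466)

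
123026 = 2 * 61513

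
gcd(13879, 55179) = 1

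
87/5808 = 29/1936 = 0.01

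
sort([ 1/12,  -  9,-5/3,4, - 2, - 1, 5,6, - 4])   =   [ - 9, - 4, - 2, -5/3,-1, 1/12, 4,5,6]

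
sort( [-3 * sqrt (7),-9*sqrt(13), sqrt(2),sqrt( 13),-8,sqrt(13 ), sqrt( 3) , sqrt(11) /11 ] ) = [ - 9*sqrt(13),  -  8,-3*sqrt(7), sqrt( 11)/11,sqrt ( 2),sqrt( 3),sqrt ( 13 ), sqrt(13)]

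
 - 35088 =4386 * ( - 8 )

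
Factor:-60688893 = -3^1*229^1*88339^1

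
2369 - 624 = 1745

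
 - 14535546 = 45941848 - 60477394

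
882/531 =1 + 39/59 = 1.66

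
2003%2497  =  2003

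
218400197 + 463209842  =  681610039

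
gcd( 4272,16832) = 16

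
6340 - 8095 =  - 1755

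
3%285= 3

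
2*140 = 280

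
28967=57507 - 28540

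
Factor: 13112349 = 3^1*31^1*277^1*509^1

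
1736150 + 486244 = 2222394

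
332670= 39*8530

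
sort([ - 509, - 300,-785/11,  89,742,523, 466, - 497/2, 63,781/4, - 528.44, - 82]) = [ - 528.44, - 509,  -  300, - 497/2, - 82, - 785/11, 63,89,781/4,466,523, 742 ] 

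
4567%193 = 128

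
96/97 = 96/97= 0.99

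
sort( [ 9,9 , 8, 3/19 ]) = [ 3/19 , 8,9, 9 ]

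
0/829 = 0 = 0.00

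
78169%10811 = 2492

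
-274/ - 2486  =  137/1243 = 0.11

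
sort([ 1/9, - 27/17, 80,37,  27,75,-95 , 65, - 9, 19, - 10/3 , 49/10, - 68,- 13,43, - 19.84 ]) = [- 95,-68, -19.84, - 13, - 9, - 10/3, - 27/17,1/9,49/10,19,27, 37 , 43,65, 75, 80] 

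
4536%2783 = 1753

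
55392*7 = 387744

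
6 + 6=12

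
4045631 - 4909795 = -864164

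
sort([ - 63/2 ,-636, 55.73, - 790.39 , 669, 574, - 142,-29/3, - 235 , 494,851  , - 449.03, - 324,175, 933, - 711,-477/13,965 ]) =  [ - 790.39, - 711, - 636, - 449.03, - 324, - 235, - 142, - 477/13, - 63/2,  -  29/3, 55.73, 175, 494, 574, 669, 851,933,965]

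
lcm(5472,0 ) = 0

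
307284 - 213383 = 93901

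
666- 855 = -189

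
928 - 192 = 736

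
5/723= 5/723 = 0.01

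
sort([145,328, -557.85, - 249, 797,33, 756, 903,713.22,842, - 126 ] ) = [ - 557.85,-249, -126, 33, 145,  328, 713.22, 756, 797,  842, 903] 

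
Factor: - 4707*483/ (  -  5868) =252609/652 = 2^ (  -  2)*3^1*7^1*23^1*163^ (-1 )*523^1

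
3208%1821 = 1387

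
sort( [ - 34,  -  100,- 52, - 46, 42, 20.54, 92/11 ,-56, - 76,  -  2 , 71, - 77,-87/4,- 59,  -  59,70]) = [ - 100, - 77, - 76, - 59, - 59,-56, - 52, - 46,  -  34, - 87/4, - 2,92/11,20.54 , 42,  70 , 71] 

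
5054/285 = 266/15 = 17.73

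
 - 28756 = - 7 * 4108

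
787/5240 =787/5240 = 0.15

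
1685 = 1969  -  284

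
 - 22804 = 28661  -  51465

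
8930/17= 525 + 5/17 = 525.29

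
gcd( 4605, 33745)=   5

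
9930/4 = 2482 + 1/2 = 2482.50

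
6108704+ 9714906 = 15823610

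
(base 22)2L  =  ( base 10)65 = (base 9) 72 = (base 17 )3e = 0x41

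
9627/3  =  3209 = 3209.00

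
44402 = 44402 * 1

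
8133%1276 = 477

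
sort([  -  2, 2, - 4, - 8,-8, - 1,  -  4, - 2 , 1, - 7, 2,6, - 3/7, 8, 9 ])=[-8, - 8, -7, - 4, - 4, - 2,-2, - 1,  -  3/7, 1, 2,2 , 6 , 8, 9]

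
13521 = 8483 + 5038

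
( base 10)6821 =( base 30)7HB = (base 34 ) 5UL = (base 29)836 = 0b1101010100101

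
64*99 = 6336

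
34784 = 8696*4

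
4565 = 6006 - 1441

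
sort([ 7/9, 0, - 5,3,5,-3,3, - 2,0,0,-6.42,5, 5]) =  [ - 6.42, - 5, - 3, - 2,0,0,0 , 7/9, 3 , 3,5,5,5 ] 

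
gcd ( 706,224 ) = 2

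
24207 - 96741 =-72534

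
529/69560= 529/69560= 0.01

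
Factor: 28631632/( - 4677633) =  - 2^4*3^(  -  2)*19^2*4957^1 * 519737^( - 1)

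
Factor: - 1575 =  - 3^2*5^2 * 7^1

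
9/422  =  9/422 =0.02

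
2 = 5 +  - 3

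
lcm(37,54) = 1998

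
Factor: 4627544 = 2^3 *389^1*1487^1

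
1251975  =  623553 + 628422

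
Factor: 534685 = 5^1*106937^1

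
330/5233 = 330/5233 = 0.06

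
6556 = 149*44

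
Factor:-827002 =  - 2^1*11^1*37591^1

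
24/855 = 8/285  =  0.03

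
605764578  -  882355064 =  - 276590486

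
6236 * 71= 442756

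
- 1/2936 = -1/2936 = -  0.00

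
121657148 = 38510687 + 83146461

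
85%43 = 42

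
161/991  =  161/991 = 0.16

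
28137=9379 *3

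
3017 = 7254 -4237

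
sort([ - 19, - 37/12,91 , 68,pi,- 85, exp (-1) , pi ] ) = [ - 85, - 19, - 37/12,exp(- 1),pi,pi , 68,91 ]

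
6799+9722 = 16521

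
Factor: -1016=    - 2^3*127^1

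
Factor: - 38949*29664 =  -1155383136=   - 2^5*3^3*103^1*12983^1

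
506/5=101 + 1/5  =  101.20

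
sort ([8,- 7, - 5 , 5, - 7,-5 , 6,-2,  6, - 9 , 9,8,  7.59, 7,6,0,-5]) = [ - 9, -7,  -  7, - 5 , - 5, - 5,-2,  0,  5,6, 6, 6, 7 , 7.59,8, 8  ,  9]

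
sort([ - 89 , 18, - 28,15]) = [ - 89 ,-28, 15,18]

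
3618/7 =516 + 6/7 = 516.86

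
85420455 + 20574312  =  105994767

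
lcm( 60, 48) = 240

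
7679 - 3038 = 4641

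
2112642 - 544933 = 1567709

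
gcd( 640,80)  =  80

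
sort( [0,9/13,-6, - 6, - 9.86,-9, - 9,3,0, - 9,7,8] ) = [ - 9.86, - 9, -9,-9,-6,-6, 0,0,9/13, 3,7,8] 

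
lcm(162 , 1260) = 11340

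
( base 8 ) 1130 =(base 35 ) h5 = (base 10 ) 600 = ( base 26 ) n2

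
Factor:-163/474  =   - 2^( - 1 ) * 3^(-1)*79^( - 1 )*163^1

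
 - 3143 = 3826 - 6969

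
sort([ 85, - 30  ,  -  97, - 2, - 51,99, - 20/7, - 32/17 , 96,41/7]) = [ - 97, - 51, - 30, - 20/7, - 2,-32/17, 41/7, 85 , 96,99]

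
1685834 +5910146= 7595980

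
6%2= 0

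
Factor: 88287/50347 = 3^1*11^( - 1) * 23^( - 1)*199^( - 1 ) * 29429^1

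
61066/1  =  61066 = 61066.00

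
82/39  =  2+ 4/39 = 2.10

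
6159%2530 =1099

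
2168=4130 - 1962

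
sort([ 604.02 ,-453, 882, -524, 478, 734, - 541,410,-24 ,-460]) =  [-541, - 524, - 460, - 453, - 24,  410,478,604.02, 734,882] 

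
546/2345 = 78/335 = 0.23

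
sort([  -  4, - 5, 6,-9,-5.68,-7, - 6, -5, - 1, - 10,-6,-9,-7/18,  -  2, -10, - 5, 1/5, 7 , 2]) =[  -  10, - 10, -9,- 9,-7,-6, - 6  , - 5.68 ,-5,- 5, - 5, - 4, - 2 ,-1, - 7/18,1/5,2, 6,7]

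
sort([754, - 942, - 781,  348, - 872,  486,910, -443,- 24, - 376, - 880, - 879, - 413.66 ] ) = [  -  942, - 880,-879, - 872, - 781,-443, - 413.66, -376 , - 24, 348, 486,754,910]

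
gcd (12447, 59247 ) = 9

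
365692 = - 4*( - 91423) 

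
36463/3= 36463/3 = 12154.33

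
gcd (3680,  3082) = 46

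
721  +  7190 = 7911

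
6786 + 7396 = 14182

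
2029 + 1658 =3687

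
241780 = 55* 4396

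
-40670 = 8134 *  ( -5)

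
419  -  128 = 291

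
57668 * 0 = 0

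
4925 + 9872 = 14797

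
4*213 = 852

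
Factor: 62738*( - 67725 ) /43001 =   -  606990150/6143 =- 2^1 * 3^2*5^2*13^1*19^1*43^1*127^1 * 6143^(-1)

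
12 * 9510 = 114120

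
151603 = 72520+79083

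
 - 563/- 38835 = 563/38835 = 0.01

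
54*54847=2961738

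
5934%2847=240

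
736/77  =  9 + 43/77 = 9.56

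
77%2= 1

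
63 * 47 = 2961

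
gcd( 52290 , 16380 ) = 630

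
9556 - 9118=438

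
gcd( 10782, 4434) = 6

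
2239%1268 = 971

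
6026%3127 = 2899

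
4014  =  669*6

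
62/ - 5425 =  - 2/175 =- 0.01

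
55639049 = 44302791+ 11336258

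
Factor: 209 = 11^1*19^1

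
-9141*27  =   - 246807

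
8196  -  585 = 7611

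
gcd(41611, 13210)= 1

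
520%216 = 88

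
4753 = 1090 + 3663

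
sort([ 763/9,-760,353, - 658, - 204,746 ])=[ - 760, - 658, - 204,  763/9 , 353, 746]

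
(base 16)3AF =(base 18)2G7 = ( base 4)32233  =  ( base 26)1A7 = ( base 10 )943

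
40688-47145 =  - 6457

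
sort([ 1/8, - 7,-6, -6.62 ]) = [ - 7, -6.62, - 6, 1/8 ]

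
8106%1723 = 1214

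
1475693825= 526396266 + 949297559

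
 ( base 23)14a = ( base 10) 631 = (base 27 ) NA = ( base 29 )LM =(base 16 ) 277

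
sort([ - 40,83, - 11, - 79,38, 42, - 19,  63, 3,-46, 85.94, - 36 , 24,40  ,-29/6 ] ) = [  -  79, - 46, - 40,-36, - 19, - 11, -29/6,3, 24,38,40,42, 63,83, 85.94]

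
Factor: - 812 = - 2^2 * 7^1*29^1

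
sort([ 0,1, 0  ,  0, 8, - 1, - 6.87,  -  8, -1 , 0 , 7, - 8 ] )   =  [ - 8,- 8, - 6.87, - 1, - 1, 0, 0, 0,  0,1,  7, 8 ] 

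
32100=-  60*( - 535 ) 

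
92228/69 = 1336 + 44/69= 1336.64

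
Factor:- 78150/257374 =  - 3^1 * 5^2 * 13^ ( -1 )*19^(  -  1) = - 75/247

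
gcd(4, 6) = 2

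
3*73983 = 221949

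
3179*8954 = 28464766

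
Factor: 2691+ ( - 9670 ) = - 6979 = - 7^1*997^1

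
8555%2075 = 255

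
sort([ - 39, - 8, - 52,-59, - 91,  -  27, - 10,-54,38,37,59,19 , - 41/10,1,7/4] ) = [ - 91 ,-59, - 54, - 52 , - 39, - 27,-10, - 8,-41/10,1,7/4, 19, 37,38,59]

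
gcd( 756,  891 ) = 27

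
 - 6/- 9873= 2/3291 = 0.00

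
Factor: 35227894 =2^1 * 13^1*547^1*2477^1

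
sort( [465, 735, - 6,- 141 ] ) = [ - 141, -6,  465, 735]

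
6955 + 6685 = 13640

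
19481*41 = 798721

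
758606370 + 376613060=1135219430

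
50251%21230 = 7791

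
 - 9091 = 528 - 9619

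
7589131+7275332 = 14864463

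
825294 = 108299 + 716995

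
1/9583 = 1/9583 = 0.00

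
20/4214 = 10/2107 =0.00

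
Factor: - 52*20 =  - 2^4*5^1*13^1 = - 1040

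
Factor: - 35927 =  - 37^1*971^1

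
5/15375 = 1/3075 = 0.00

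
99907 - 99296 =611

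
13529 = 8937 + 4592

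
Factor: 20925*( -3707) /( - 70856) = 77568975/70856 = 2^( - 3)*3^3*5^2*11^1*17^( - 1)*31^1*337^1 * 521^( - 1)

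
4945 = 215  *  23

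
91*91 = 8281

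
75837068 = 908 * 83521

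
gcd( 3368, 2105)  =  421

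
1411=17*83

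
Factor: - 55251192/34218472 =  - 6906399/4277309 = - 3^1*593^( - 1 )*829^1*2777^1*7213^( - 1 ) 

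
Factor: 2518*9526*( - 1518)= - 36411458424 = -2^3*3^1*11^2*23^1 * 433^1 * 1259^1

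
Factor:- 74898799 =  - 74898799^1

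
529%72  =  25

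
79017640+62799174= 141816814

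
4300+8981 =13281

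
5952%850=2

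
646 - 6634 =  - 5988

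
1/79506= 1/79506=0.00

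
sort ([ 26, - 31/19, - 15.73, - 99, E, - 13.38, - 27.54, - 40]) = [ - 99, - 40, - 27.54,- 15.73, - 13.38, - 31/19, E, 26]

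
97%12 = 1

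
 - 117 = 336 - 453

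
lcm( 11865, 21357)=106785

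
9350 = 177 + 9173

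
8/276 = 2/69 = 0.03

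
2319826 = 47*49358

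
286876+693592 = 980468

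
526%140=106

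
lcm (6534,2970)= 32670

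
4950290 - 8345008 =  - 3394718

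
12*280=3360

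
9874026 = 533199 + 9340827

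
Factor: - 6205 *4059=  -25186095 = - 3^2 * 5^1*11^1*17^1*41^1*73^1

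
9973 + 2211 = 12184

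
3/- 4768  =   - 3/4768=-0.00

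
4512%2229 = 54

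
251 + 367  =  618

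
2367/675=263/75 = 3.51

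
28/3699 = 28/3699= 0.01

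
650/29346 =325/14673 = 0.02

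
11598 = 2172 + 9426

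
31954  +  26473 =58427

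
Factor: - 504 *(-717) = 2^3*3^3*7^1 * 239^1 = 361368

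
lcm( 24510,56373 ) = 563730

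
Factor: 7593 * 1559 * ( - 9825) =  - 3^2*5^2*131^1*1559^1*2531^1 =- 116303309775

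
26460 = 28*945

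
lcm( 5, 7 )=35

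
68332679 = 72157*947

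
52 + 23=75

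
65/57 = 65/57 = 1.14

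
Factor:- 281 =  - 281^1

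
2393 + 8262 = 10655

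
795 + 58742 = 59537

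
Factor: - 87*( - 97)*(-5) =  - 3^1*5^1 * 29^1*97^1= - 42195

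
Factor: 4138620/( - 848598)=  - 689770/141433 = - 2^1 * 5^1 * 23^1*29^( - 1)*2999^1*4877^( - 1)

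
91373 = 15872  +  75501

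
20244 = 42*482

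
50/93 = 50/93 =0.54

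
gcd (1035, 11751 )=3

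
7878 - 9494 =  - 1616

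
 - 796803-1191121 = -1987924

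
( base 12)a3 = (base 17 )74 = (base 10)123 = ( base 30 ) 43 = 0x7b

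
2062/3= 687+1/3=687.33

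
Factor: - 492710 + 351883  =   - 140827^1= - 140827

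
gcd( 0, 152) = 152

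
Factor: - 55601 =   -  7^1*13^2*47^1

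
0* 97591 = 0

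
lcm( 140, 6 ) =420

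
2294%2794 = 2294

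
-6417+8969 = 2552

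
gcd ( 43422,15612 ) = 6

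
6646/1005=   6646/1005 = 6.61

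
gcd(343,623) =7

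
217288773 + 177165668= 394454441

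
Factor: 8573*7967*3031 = 7^1 * 31^1*257^1 * 433^1*8573^1=207020606821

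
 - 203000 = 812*( - 250) 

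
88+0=88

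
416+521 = 937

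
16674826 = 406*41071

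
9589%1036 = 265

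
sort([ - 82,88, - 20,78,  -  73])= [-82, - 73, -20,78,88]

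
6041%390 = 191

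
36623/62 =36623/62 =590.69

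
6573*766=5034918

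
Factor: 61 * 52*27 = 2^2*3^3*13^1 * 61^1 = 85644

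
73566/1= 73566 = 73566.00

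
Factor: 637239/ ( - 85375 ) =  - 933/125 = - 3^1*5^(  -  3 )*311^1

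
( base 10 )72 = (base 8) 110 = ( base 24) 30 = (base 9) 80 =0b1001000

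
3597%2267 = 1330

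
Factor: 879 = 3^1*293^1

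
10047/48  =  3349/16= 209.31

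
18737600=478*39200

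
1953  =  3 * 651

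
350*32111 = 11238850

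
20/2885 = 4/577= 0.01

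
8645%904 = 509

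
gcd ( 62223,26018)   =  1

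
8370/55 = 152 + 2/11 = 152.18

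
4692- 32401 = -27709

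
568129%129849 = 48733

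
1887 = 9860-7973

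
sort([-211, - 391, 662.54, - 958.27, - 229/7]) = [ - 958.27,-391, - 211, - 229/7, 662.54 ]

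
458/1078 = 229/539 = 0.42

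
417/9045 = 139/3015 = 0.05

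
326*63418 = 20674268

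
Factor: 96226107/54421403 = 3^1 *17^(  -  1 )*3201259^( - 1 )*32075369^1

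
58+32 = 90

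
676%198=82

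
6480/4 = 1620= 1620.00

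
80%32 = 16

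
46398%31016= 15382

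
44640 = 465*96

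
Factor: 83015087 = 37^1*827^1*2713^1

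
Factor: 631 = 631^1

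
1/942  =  1/942 = 0.00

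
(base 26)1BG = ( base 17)369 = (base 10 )978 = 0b1111010010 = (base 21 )24C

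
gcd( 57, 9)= 3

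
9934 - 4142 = 5792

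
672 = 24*28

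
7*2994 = 20958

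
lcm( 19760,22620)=1719120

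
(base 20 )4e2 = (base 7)5326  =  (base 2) 11101011010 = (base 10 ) 1882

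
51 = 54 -3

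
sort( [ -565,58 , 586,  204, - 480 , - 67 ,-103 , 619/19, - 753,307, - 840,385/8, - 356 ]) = [ - 840,-753,-565,-480, - 356, - 103, - 67,619/19,385/8,58,204, 307 , 586 ]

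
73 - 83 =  - 10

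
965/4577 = 965/4577 = 0.21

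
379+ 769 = 1148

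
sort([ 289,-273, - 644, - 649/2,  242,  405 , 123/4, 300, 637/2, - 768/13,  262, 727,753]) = [-644,-649/2,-273, - 768/13, 123/4, 242, 262, 289,  300, 637/2, 405, 727,753]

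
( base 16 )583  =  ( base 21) 344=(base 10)1411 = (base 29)1jj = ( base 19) 3h5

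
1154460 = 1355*852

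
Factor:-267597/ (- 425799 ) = 3^1*11^( - 1)*23^( - 1 )*53^1 = 159/253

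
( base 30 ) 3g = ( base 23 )4e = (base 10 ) 106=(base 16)6A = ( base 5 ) 411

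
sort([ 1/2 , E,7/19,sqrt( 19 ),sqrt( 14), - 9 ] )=[ - 9,7/19,1/2, E,sqrt( 14),sqrt( 19)]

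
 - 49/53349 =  - 1  +  53300/53349= -0.00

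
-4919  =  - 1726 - 3193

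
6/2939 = 6/2939  =  0.00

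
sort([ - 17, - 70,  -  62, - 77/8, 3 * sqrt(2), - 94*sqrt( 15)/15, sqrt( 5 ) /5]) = [-70,  -  62, -94*sqrt( 15) /15, - 17, - 77/8,sqrt(5) /5,3*sqrt( 2)]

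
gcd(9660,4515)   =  105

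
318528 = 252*1264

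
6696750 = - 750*( - 8929)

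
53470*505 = 27002350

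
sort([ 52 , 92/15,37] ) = [92/15,37, 52]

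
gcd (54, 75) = 3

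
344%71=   60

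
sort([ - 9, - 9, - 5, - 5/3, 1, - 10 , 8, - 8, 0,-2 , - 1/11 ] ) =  [ - 10, - 9, - 9,  -  8, - 5, - 2, - 5/3,-1/11, 0, 1, 8 ]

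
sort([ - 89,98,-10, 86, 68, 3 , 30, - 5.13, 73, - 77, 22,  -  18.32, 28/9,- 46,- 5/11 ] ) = [ - 89, - 77, - 46, - 18.32, - 10, - 5.13,- 5/11, 3, 28/9,22, 30, 68, 73, 86, 98]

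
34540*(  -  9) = -310860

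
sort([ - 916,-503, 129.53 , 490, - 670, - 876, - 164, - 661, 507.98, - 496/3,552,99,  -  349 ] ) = [ - 916 ,-876, - 670, - 661, - 503, - 349, - 496/3,-164,99,129.53,490,507.98,552]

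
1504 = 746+758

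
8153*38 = 309814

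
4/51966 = 2/25983 = 0.00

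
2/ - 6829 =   -  2/6829 = -0.00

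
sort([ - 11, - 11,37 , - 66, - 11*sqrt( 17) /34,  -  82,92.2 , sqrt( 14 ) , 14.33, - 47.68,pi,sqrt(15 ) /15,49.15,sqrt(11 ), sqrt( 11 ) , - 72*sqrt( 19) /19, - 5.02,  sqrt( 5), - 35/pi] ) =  [ - 82, - 66 , - 47.68, - 72*sqrt(19)/19, - 35/pi,  -  11, - 11,-5.02 ,-11*sqrt( 17 ) /34,sqrt(15) /15,sqrt (5) , pi,sqrt(11), sqrt(11), sqrt(14) , 14.33,37 , 49.15,92.2 ] 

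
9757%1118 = 813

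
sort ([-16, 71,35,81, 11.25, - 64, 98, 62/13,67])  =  [ - 64, - 16 , 62/13, 11.25 , 35,67, 71,  81,98 ] 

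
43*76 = 3268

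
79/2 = 79/2 = 39.50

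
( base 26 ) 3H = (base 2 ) 1011111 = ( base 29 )38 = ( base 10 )95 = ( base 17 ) 5A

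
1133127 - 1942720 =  - 809593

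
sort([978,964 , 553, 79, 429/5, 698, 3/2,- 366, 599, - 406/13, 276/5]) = [ -366, - 406/13,3/2,276/5,79, 429/5, 553, 599,698,  964, 978 ] 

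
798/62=12 + 27/31  =  12.87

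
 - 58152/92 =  - 633 + 21/23=- 632.09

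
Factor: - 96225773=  - 7^1*307^1*44777^1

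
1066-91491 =- 90425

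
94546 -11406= 83140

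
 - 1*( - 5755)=5755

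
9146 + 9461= 18607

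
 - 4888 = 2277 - 7165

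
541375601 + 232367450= 773743051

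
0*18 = 0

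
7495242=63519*118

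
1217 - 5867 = -4650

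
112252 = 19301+92951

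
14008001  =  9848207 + 4159794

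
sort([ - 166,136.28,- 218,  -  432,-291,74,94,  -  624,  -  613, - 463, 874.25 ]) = [-624,  -  613, - 463,  -  432 ,-291 , - 218,  -  166,74,94,136.28, 874.25] 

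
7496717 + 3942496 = 11439213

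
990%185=65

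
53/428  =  53/428 = 0.12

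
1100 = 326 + 774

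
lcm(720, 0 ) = 0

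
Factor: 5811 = 3^1*13^1*149^1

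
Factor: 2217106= 2^1*17^1*61^1 *1069^1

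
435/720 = 29/48 = 0.60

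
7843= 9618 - 1775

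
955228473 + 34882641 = 990111114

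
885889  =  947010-61121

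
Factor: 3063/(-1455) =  - 1021/485 = - 5^( - 1)*97^(-1)*1021^1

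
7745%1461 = 440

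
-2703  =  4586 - 7289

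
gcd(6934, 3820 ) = 2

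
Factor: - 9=  -  3^2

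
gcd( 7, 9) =1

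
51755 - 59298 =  - 7543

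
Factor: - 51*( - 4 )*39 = 7956 = 2^2*3^2*13^1*17^1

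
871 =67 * 13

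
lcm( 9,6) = 18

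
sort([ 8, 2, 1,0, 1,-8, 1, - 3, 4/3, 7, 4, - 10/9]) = [ - 8 , - 3, - 10/9,0,1, 1, 1, 4/3, 2, 4, 7 , 8] 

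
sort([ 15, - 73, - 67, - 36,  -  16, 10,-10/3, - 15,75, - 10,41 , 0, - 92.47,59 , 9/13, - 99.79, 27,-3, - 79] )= [ - 99.79, - 92.47, - 79, - 73, - 67, - 36,-16, - 15, - 10, - 10/3, - 3, 0,9/13, 10, 15, 27,41,59,  75] 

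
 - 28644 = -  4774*6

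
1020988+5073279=6094267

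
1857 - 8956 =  - 7099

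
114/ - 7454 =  - 1 + 3670/3727=   -0.02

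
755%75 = 5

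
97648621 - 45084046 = 52564575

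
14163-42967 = -28804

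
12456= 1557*8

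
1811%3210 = 1811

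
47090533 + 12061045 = 59151578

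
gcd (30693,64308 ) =3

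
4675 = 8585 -3910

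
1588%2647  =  1588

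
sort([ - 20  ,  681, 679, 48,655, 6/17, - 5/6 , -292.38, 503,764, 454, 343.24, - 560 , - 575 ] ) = [ -575, - 560, - 292.38, - 20, - 5/6,6/17,48, 343.24, 454, 503,655, 679,  681, 764 ]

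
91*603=54873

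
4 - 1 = 3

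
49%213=49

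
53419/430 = 124 + 99/430 = 124.23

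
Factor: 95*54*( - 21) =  - 2^1*3^4*5^1*7^1*19^1 = - 107730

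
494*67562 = 33375628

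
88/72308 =22/18077=0.00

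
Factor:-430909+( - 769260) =-37^1*163^1 * 199^1 = - 1200169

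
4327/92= 4327/92 = 47.03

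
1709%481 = 266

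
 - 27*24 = -648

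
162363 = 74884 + 87479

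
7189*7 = 50323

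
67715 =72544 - 4829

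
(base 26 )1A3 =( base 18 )2g3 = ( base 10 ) 939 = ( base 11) 784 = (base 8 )1653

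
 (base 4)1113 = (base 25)3c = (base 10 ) 87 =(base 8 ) 127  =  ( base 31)2P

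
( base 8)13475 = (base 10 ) 5949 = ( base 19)g92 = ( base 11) 4519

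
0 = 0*25201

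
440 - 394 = 46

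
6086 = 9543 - 3457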